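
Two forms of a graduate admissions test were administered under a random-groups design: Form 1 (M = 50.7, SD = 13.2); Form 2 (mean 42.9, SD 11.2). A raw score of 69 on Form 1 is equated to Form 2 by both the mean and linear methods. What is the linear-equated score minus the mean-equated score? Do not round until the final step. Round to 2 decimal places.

Mean-equated: 69 + (42.9 − 50.7) = 61.20
Linear-equated: (11.2/13.2)(69 − 50.7) + 42.9 = 58.427
Difference = 58.427 − 61.20 = -2.77

-2.77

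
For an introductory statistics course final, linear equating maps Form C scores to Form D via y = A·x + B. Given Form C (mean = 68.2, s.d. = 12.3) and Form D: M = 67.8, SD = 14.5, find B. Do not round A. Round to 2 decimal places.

A = SD_Y / SD_X = 14.5 / 12.3 = 1.178862
B = M_Y − A·M_X = 67.8 − 1.178862 × 68.2 = -12.60

-12.60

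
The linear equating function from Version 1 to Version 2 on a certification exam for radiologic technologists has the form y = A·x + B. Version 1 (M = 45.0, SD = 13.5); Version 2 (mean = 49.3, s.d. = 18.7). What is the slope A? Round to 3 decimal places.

1.385

A = SD_Y / SD_X = 18.7 / 13.5 = 1.385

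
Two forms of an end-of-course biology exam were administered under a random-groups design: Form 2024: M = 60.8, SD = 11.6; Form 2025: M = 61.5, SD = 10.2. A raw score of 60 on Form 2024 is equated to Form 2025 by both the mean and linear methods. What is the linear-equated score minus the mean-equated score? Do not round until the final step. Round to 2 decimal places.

0.10

Mean-equated: 60 + (61.5 − 60.8) = 60.70
Linear-equated: (10.2/11.6)(60 − 60.8) + 61.5 = 60.797
Difference = 60.797 − 60.70 = 0.10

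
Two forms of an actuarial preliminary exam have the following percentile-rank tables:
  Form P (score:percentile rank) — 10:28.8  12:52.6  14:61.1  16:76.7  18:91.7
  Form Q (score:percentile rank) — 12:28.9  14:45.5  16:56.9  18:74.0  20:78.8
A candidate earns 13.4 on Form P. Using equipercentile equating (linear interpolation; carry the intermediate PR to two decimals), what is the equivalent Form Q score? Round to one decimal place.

16.2

PR of 13.4 on Form P: 52.6 + (13.4 − 12)/(14 − 12) × (61.1 − 52.6) = 58.55
On Form Q, PR 58.55 falls between score 16 (PR 56.9) and 18 (PR 74.0).
Interpolate: 16 + (58.55 − 56.9)/(74.0 − 56.9) × (18 − 16) = 16.2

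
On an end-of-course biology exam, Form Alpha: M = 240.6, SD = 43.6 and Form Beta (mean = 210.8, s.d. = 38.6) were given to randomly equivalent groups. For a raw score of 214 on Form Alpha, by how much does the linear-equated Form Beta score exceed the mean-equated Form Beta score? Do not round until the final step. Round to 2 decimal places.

Mean-equated: 214 + (210.8 − 240.6) = 184.20
Linear-equated: (38.6/43.6)(214 − 240.6) + 210.8 = 187.250
Difference = 187.250 − 184.20 = 3.05

3.05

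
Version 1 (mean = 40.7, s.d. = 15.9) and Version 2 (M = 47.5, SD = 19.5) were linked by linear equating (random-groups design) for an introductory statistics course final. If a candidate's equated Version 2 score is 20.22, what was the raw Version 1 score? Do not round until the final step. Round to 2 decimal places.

Invert y = (SD_Y/SD_X)(x − M_X) + M_Y:
x = (SD_X/SD_Y)(y − M_Y) + M_X = (15.9/19.5)(20.22 − 47.5) + 40.7
x = 0.815385 × -27.280 + 40.7 = 18.46

18.46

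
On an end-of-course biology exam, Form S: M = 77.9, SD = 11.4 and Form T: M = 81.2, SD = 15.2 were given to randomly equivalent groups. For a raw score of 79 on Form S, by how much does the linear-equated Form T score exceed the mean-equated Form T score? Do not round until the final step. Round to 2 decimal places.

0.37

Mean-equated: 79 + (81.2 − 77.9) = 82.30
Linear-equated: (15.2/11.4)(79 − 77.9) + 81.2 = 82.667
Difference = 82.667 − 82.30 = 0.37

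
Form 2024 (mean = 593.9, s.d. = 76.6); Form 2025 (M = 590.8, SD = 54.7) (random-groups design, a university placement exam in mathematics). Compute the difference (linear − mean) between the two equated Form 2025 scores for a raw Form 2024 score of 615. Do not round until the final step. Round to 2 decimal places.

-6.03

Mean-equated: 615 + (590.8 − 593.9) = 611.90
Linear-equated: (54.7/76.6)(615 − 593.9) + 590.8 = 605.867
Difference = 605.867 − 611.90 = -6.03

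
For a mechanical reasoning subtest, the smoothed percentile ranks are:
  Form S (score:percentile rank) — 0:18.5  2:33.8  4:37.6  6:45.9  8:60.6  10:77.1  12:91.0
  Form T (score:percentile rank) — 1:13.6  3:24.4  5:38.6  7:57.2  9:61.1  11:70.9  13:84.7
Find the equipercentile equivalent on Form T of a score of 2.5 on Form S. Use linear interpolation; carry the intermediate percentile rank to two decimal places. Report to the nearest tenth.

4.5

PR of 2.5 on Form S: 33.8 + (2.5 − 2)/(4 − 2) × (37.6 − 33.8) = 34.75
On Form T, PR 34.75 falls between score 3 (PR 24.4) and 5 (PR 38.6).
Interpolate: 3 + (34.75 − 24.4)/(38.6 − 24.4) × (5 − 3) = 4.5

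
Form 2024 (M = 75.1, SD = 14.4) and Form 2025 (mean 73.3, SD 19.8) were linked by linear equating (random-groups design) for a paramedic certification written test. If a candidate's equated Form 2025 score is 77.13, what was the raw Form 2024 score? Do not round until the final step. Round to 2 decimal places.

77.89

Invert y = (SD_Y/SD_X)(x − M_X) + M_Y:
x = (SD_X/SD_Y)(y − M_Y) + M_X = (14.4/19.8)(77.13 − 73.3) + 75.1
x = 0.727273 × 3.830 + 75.1 = 77.89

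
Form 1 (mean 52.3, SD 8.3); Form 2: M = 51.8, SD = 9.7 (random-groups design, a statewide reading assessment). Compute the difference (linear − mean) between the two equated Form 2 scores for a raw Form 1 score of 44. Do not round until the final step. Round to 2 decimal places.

-1.40

Mean-equated: 44 + (51.8 − 52.3) = 43.50
Linear-equated: (9.7/8.3)(44 − 52.3) + 51.8 = 42.100
Difference = 42.100 − 43.50 = -1.40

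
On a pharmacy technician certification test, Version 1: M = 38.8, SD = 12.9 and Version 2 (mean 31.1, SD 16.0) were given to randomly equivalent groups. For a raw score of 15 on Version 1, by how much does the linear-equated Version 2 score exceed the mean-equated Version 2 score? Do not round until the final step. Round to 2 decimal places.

Mean-equated: 15 + (31.1 − 38.8) = 7.30
Linear-equated: (16.0/12.9)(15 − 38.8) + 31.1 = 1.581
Difference = 1.581 − 7.30 = -5.72

-5.72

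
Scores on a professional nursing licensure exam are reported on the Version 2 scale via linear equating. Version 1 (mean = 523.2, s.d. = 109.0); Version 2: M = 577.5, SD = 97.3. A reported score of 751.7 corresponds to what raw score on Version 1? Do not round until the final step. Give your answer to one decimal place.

718.3

Invert y = (SD_Y/SD_X)(x − M_X) + M_Y:
x = (SD_X/SD_Y)(y − M_Y) + M_X = (109.0/97.3)(751.7 − 577.5) + 523.2
x = 1.120247 × 174.200 + 523.2 = 718.3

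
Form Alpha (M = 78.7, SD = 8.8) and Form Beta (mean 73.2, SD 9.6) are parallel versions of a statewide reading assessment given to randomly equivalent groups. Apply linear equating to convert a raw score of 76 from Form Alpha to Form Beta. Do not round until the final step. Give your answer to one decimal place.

70.3

Linear equating: y = (SD_Y/SD_X)(x − M_X) + M_Y
y = (9.6/8.8)(76 − 78.7) + 73.2
y = 1.090909 × -2.7 + 73.2 = -2.9455 + 73.2 = 70.3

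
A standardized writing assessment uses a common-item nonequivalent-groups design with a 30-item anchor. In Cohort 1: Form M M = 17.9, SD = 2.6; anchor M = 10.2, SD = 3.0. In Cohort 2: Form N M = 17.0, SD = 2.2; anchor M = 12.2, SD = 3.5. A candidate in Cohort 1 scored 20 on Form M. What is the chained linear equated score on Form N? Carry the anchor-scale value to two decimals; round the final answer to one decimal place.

17.3

Form M → anchor (Cohort 1): v = (3.0/2.6)(20 − 17.9) + 10.2 = 12.62
anchor → Form N (Cohort 2): y = (2.2/3.5)(12.62 − 12.2) + 17.0 = 17.3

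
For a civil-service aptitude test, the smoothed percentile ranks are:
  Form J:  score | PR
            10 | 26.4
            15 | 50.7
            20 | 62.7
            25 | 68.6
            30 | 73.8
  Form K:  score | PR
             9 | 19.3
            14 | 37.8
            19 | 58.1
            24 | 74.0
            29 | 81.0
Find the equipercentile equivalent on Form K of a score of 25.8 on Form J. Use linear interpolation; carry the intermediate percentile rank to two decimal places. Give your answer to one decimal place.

PR of 25.8 on Form J: 68.6 + (25.8 − 25)/(30 − 25) × (73.8 − 68.6) = 69.43
On Form K, PR 69.43 falls between score 19 (PR 58.1) and 24 (PR 74.0).
Interpolate: 19 + (69.43 − 58.1)/(74.0 − 58.1) × (24 − 19) = 22.6

22.6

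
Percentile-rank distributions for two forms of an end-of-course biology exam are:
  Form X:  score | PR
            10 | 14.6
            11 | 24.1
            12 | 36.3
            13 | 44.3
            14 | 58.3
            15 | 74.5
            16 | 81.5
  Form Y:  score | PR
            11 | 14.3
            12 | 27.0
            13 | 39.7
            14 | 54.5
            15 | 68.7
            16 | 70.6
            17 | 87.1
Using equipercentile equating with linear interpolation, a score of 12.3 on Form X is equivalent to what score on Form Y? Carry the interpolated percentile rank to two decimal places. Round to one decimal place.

PR of 12.3 on Form X: 36.3 + (12.3 − 12)/(13 − 12) × (44.3 − 36.3) = 38.70
On Form Y, PR 38.70 falls between score 12 (PR 27.0) and 13 (PR 39.7).
Interpolate: 12 + (38.70 − 27.0)/(39.7 − 27.0) × (13 − 12) = 12.9

12.9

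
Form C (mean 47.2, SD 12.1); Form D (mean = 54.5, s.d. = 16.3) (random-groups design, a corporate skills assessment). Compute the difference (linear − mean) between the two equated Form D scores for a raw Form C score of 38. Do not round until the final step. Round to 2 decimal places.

-3.19

Mean-equated: 38 + (54.5 − 47.2) = 45.30
Linear-equated: (16.3/12.1)(38 − 47.2) + 54.5 = 42.107
Difference = 42.107 − 45.30 = -3.19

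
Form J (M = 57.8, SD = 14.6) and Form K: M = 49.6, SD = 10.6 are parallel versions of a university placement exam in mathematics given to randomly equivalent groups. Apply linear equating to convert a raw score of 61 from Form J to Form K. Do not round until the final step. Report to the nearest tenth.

51.9

Linear equating: y = (SD_Y/SD_X)(x − M_X) + M_Y
y = (10.6/14.6)(61 − 57.8) + 49.6
y = 0.726027 × 3.2 + 49.6 = 2.3233 + 49.6 = 51.9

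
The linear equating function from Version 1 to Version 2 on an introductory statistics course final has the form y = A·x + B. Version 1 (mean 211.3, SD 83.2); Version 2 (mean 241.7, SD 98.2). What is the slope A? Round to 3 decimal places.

A = SD_Y / SD_X = 98.2 / 83.2 = 1.180

1.180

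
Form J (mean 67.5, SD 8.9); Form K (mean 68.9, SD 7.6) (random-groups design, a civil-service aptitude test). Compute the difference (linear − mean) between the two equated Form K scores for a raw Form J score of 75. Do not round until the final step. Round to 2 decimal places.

Mean-equated: 75 + (68.9 − 67.5) = 76.40
Linear-equated: (7.6/8.9)(75 − 67.5) + 68.9 = 75.304
Difference = 75.304 − 76.40 = -1.10

-1.10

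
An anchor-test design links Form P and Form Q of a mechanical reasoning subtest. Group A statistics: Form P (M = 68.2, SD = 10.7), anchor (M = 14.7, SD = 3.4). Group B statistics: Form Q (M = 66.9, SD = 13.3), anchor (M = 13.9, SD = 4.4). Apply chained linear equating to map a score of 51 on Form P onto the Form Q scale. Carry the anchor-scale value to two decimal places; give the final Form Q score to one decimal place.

Form P → anchor (Group A): v = (3.4/10.7)(51 − 68.2) + 14.7 = 9.23
anchor → Form Q (Group B): y = (13.3/4.4)(9.23 − 13.9) + 66.9 = 52.8

52.8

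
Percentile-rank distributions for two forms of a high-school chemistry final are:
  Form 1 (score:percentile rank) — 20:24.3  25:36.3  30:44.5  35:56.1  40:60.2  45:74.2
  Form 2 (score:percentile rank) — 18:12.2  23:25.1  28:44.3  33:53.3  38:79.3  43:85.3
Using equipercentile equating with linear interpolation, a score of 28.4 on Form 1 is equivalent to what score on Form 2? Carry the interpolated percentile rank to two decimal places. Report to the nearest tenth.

PR of 28.4 on Form 1: 36.3 + (28.4 − 25)/(30 − 25) × (44.5 − 36.3) = 41.88
On Form 2, PR 41.88 falls between score 23 (PR 25.1) and 28 (PR 44.3).
Interpolate: 23 + (41.88 − 25.1)/(44.3 − 25.1) × (28 − 23) = 27.4

27.4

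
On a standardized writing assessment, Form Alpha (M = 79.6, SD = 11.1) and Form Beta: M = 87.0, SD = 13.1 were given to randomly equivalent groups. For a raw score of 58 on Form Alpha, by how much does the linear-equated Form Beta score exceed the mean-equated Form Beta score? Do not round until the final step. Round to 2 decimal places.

Mean-equated: 58 + (87.0 − 79.6) = 65.40
Linear-equated: (13.1/11.1)(58 − 79.6) + 87.0 = 61.508
Difference = 61.508 − 65.40 = -3.89

-3.89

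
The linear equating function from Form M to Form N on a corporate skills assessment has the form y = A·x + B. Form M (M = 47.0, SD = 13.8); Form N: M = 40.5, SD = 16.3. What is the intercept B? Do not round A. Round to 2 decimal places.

A = SD_Y / SD_X = 16.3 / 13.8 = 1.181159
B = M_Y − A·M_X = 40.5 − 1.181159 × 47.0 = -15.01

-15.01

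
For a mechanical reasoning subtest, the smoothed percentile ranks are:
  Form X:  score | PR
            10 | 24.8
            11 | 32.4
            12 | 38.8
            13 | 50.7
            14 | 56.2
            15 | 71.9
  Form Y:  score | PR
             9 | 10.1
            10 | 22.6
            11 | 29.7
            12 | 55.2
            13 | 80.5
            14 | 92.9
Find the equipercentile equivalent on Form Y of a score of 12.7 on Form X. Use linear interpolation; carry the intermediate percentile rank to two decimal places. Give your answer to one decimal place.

PR of 12.7 on Form X: 38.8 + (12.7 − 12)/(13 − 12) × (50.7 − 38.8) = 47.13
On Form Y, PR 47.13 falls between score 11 (PR 29.7) and 12 (PR 55.2).
Interpolate: 11 + (47.13 − 29.7)/(55.2 − 29.7) × (12 − 11) = 11.7

11.7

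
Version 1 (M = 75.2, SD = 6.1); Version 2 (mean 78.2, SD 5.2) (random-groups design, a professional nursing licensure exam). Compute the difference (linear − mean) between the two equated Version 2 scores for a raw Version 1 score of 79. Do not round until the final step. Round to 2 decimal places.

Mean-equated: 79 + (78.2 − 75.2) = 82.00
Linear-equated: (5.2/6.1)(79 − 75.2) + 78.2 = 81.439
Difference = 81.439 − 82.00 = -0.56

-0.56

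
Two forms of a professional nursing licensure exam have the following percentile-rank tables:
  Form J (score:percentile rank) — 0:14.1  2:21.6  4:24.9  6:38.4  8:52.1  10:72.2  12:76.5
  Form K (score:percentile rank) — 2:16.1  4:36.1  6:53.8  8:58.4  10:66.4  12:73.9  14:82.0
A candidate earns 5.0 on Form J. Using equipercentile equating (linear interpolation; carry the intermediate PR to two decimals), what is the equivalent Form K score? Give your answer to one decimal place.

PR of 5.0 on Form J: 24.9 + (5.0 − 4)/(6 − 4) × (38.4 − 24.9) = 31.65
On Form K, PR 31.65 falls between score 2 (PR 16.1) and 4 (PR 36.1).
Interpolate: 2 + (31.65 − 16.1)/(36.1 − 16.1) × (4 − 2) = 3.6

3.6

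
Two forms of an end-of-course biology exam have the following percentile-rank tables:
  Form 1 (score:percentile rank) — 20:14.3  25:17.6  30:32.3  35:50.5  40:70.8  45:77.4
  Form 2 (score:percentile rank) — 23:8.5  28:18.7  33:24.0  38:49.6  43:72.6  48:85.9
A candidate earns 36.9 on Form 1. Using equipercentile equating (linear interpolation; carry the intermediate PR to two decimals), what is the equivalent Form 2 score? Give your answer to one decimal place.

39.9

PR of 36.9 on Form 1: 50.5 + (36.9 − 35)/(40 − 35) × (70.8 − 50.5) = 58.21
On Form 2, PR 58.21 falls between score 38 (PR 49.6) and 43 (PR 72.6).
Interpolate: 38 + (58.21 − 49.6)/(72.6 − 49.6) × (43 − 38) = 39.9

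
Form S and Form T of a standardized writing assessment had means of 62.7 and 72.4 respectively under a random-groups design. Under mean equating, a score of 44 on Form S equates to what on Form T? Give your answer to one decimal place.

Mean equating: y = x + (M_Y − M_X) = 44 + (72.4 − 62.7) = 53.7

53.7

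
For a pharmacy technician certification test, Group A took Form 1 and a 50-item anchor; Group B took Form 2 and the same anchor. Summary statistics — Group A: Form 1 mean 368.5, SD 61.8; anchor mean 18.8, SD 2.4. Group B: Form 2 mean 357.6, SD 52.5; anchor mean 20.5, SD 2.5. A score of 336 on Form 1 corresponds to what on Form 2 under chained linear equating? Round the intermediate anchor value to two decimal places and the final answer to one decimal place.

295.4

Form 1 → anchor (Group A): v = (2.4/61.8)(336 − 368.5) + 18.8 = 17.54
anchor → Form 2 (Group B): y = (52.5/2.5)(17.54 − 20.5) + 357.6 = 295.4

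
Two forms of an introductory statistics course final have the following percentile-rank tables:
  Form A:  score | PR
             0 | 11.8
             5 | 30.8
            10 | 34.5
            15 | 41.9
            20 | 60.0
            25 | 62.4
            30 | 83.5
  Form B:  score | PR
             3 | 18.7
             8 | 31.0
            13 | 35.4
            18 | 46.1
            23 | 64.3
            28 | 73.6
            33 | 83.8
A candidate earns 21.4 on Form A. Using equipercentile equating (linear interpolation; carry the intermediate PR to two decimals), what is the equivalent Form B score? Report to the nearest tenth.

PR of 21.4 on Form A: 60.0 + (21.4 − 20)/(25 − 20) × (62.4 − 60.0) = 60.67
On Form B, PR 60.67 falls between score 18 (PR 46.1) and 23 (PR 64.3).
Interpolate: 18 + (60.67 − 46.1)/(64.3 − 46.1) × (23 − 18) = 22.0

22.0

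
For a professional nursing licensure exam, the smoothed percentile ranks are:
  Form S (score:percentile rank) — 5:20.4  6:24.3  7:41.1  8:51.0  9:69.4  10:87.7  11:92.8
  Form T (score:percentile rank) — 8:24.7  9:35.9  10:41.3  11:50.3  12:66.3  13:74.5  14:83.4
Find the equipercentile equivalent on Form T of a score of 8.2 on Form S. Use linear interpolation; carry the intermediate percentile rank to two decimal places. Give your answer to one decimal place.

11.3

PR of 8.2 on Form S: 51.0 + (8.2 − 8)/(9 − 8) × (69.4 − 51.0) = 54.68
On Form T, PR 54.68 falls between score 11 (PR 50.3) and 12 (PR 66.3).
Interpolate: 11 + (54.68 − 50.3)/(66.3 − 50.3) × (12 − 11) = 11.3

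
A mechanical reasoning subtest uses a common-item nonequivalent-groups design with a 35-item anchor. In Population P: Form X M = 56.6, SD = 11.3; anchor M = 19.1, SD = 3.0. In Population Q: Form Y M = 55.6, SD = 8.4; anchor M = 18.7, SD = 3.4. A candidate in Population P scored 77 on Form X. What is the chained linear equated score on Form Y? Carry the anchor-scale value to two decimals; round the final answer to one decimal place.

Form X → anchor (Population P): v = (3.0/11.3)(77 − 56.6) + 19.1 = 24.52
anchor → Form Y (Population Q): y = (8.4/3.4)(24.52 − 18.7) + 55.6 = 70.0

70.0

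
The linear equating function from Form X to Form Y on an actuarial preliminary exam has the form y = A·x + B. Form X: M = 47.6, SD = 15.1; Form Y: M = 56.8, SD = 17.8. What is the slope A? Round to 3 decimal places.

1.179

A = SD_Y / SD_X = 17.8 / 15.1 = 1.179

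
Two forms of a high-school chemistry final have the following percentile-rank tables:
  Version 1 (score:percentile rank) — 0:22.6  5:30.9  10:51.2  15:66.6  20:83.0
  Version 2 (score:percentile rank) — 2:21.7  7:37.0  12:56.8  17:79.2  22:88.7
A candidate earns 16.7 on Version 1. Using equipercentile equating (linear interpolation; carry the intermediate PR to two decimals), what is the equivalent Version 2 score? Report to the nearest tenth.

15.4

PR of 16.7 on Version 1: 66.6 + (16.7 − 15)/(20 − 15) × (83.0 − 66.6) = 72.18
On Version 2, PR 72.18 falls between score 12 (PR 56.8) and 17 (PR 79.2).
Interpolate: 12 + (72.18 − 56.8)/(79.2 − 56.8) × (17 − 12) = 15.4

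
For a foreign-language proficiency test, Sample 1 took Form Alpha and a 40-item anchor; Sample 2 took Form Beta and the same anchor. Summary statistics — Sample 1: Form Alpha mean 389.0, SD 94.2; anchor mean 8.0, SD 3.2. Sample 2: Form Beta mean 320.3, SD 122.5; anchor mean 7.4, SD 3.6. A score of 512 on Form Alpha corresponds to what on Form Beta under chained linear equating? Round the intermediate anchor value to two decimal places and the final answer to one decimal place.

483.0

Form Alpha → anchor (Sample 1): v = (3.2/94.2)(512 − 389.0) + 8.0 = 12.18
anchor → Form Beta (Sample 2): y = (122.5/3.6)(12.18 − 7.4) + 320.3 = 483.0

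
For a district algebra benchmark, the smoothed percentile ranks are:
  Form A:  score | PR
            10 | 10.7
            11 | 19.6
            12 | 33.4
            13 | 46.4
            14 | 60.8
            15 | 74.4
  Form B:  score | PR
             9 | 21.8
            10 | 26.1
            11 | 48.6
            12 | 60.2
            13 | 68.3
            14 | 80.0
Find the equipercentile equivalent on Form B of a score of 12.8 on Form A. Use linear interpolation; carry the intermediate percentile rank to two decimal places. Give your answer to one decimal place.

10.8

PR of 12.8 on Form A: 33.4 + (12.8 − 12)/(13 − 12) × (46.4 − 33.4) = 43.80
On Form B, PR 43.80 falls between score 10 (PR 26.1) and 11 (PR 48.6).
Interpolate: 10 + (43.80 − 26.1)/(48.6 − 26.1) × (11 − 10) = 10.8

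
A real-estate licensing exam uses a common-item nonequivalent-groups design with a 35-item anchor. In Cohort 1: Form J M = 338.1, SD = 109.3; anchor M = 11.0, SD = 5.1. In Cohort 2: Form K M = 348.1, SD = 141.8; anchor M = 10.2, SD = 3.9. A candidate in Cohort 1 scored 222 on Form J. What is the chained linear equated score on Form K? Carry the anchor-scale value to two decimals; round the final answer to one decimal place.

Form J → anchor (Cohort 1): v = (5.1/109.3)(222 − 338.1) + 11.0 = 5.58
anchor → Form K (Cohort 2): y = (141.8/3.9)(5.58 − 10.2) + 348.1 = 180.1

180.1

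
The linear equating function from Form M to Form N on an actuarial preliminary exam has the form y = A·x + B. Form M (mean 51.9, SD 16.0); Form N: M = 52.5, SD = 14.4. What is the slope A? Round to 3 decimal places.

0.900

A = SD_Y / SD_X = 14.4 / 16.0 = 0.900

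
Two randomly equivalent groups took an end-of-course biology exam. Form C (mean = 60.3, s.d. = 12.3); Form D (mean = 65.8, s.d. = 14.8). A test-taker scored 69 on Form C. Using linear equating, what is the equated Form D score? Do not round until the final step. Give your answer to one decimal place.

76.3

Linear equating: y = (SD_Y/SD_X)(x − M_X) + M_Y
y = (14.8/12.3)(69 − 60.3) + 65.8
y = 1.203252 × 8.7 + 65.8 = 10.4683 + 65.8 = 76.3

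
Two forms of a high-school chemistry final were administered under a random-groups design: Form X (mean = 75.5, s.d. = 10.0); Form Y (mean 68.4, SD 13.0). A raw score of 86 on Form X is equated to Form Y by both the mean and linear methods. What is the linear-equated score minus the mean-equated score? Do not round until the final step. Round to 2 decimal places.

3.15

Mean-equated: 86 + (68.4 − 75.5) = 78.90
Linear-equated: (13.0/10.0)(86 − 75.5) + 68.4 = 82.050
Difference = 82.050 − 78.90 = 3.15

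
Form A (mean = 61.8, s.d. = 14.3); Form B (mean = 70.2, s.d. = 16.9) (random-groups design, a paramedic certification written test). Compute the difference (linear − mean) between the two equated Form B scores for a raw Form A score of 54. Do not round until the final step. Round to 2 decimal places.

-1.42

Mean-equated: 54 + (70.2 − 61.8) = 62.40
Linear-equated: (16.9/14.3)(54 − 61.8) + 70.2 = 60.982
Difference = 60.982 − 62.40 = -1.42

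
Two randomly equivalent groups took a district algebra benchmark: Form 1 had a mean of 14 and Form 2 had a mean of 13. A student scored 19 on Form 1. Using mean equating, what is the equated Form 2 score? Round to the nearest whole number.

18

Mean equating: y = x + (M_Y − M_X) = 19 + (13 − 14) = 18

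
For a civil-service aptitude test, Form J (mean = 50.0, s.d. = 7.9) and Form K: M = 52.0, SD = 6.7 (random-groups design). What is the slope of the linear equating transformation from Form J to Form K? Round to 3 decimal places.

A = SD_Y / SD_X = 6.7 / 7.9 = 0.848

0.848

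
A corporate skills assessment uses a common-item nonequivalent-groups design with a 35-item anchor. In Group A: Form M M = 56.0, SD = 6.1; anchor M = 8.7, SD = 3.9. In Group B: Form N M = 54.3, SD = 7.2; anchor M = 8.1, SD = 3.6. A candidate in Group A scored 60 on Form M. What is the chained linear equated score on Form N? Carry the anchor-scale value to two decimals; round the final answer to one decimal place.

Form M → anchor (Group A): v = (3.9/6.1)(60 − 56.0) + 8.7 = 11.26
anchor → Form N (Group B): y = (7.2/3.6)(11.26 − 8.1) + 54.3 = 60.6

60.6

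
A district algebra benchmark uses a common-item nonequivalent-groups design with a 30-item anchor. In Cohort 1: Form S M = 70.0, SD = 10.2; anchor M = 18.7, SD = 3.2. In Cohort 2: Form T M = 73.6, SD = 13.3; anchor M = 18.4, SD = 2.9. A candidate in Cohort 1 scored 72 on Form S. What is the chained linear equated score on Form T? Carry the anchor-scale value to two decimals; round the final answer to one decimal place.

Form S → anchor (Cohort 1): v = (3.2/10.2)(72 − 70.0) + 18.7 = 19.33
anchor → Form T (Cohort 2): y = (13.3/2.9)(19.33 − 18.4) + 73.6 = 77.9

77.9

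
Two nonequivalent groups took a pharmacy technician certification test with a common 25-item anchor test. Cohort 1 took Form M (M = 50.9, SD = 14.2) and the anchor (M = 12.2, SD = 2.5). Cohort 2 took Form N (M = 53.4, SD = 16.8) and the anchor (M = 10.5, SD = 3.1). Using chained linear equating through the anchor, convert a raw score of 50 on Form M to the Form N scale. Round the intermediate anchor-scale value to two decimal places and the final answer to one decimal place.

Form M → anchor (Cohort 1): v = (2.5/14.2)(50 − 50.9) + 12.2 = 12.04
anchor → Form N (Cohort 2): y = (16.8/3.1)(12.04 − 10.5) + 53.4 = 61.7

61.7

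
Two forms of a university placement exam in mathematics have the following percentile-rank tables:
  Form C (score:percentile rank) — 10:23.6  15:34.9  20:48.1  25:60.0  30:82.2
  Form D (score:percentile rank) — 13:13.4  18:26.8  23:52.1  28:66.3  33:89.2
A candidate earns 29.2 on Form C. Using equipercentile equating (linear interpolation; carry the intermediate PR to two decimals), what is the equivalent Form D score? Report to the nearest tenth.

30.7

PR of 29.2 on Form C: 60.0 + (29.2 − 25)/(30 − 25) × (82.2 − 60.0) = 78.65
On Form D, PR 78.65 falls between score 28 (PR 66.3) and 33 (PR 89.2).
Interpolate: 28 + (78.65 − 66.3)/(89.2 − 66.3) × (33 − 28) = 30.7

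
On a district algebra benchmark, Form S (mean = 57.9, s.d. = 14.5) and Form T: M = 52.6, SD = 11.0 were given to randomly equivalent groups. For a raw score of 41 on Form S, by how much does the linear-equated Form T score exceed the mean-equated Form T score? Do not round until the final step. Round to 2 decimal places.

4.08

Mean-equated: 41 + (52.6 − 57.9) = 35.70
Linear-equated: (11.0/14.5)(41 − 57.9) + 52.6 = 39.779
Difference = 39.779 − 35.70 = 4.08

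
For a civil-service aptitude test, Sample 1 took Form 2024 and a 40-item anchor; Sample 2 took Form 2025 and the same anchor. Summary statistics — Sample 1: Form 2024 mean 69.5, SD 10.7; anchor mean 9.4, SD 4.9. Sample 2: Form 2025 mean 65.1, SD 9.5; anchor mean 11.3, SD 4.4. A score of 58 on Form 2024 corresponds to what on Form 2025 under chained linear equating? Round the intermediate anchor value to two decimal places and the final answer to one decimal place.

Form 2024 → anchor (Sample 1): v = (4.9/10.7)(58 − 69.5) + 9.4 = 4.13
anchor → Form 2025 (Sample 2): y = (9.5/4.4)(4.13 − 11.3) + 65.1 = 49.6

49.6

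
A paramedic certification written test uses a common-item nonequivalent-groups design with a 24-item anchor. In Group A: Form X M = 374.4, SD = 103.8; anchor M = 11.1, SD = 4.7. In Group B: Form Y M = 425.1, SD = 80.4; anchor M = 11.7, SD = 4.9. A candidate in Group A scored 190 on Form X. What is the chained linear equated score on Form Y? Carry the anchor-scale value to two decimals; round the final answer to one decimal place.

Form X → anchor (Group A): v = (4.7/103.8)(190 − 374.4) + 11.1 = 2.75
anchor → Form Y (Group B): y = (80.4/4.9)(2.75 − 11.7) + 425.1 = 278.2

278.2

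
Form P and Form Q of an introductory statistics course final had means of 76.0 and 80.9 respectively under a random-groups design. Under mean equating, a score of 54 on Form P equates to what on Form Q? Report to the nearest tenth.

58.9

Mean equating: y = x + (M_Y − M_X) = 54 + (80.9 − 76.0) = 58.9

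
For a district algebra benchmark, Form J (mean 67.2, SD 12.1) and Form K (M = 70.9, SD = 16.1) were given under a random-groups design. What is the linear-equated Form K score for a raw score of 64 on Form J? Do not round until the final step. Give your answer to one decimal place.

66.6

Linear equating: y = (SD_Y/SD_X)(x − M_X) + M_Y
y = (16.1/12.1)(64 − 67.2) + 70.9
y = 1.330579 × -3.2 + 70.9 = -4.2579 + 70.9 = 66.6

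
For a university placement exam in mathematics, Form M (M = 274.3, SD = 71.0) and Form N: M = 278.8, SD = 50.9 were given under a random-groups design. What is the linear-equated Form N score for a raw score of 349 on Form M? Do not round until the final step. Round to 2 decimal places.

Linear equating: y = (SD_Y/SD_X)(x − M_X) + M_Y
y = (50.9/71.0)(349 − 274.3) + 278.8
y = 0.716901 × 74.7 + 278.8 = 53.5525 + 278.8 = 332.35

332.35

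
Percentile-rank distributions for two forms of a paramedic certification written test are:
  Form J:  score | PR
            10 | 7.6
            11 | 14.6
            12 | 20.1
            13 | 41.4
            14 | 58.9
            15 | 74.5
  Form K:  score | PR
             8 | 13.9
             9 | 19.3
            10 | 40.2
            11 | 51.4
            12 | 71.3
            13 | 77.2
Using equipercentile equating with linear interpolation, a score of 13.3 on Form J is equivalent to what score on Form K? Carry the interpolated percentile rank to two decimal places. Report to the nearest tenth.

PR of 13.3 on Form J: 41.4 + (13.3 − 13)/(14 − 13) × (58.9 − 41.4) = 46.65
On Form K, PR 46.65 falls between score 10 (PR 40.2) and 11 (PR 51.4).
Interpolate: 10 + (46.65 − 40.2)/(51.4 − 40.2) × (11 − 10) = 10.6

10.6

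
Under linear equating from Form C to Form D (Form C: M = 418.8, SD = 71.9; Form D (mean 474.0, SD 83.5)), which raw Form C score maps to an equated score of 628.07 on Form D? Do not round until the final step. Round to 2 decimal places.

551.47

Invert y = (SD_Y/SD_X)(x − M_X) + M_Y:
x = (SD_X/SD_Y)(y − M_Y) + M_X = (71.9/83.5)(628.07 − 474.0) + 418.8
x = 0.861078 × 154.070 + 418.8 = 551.47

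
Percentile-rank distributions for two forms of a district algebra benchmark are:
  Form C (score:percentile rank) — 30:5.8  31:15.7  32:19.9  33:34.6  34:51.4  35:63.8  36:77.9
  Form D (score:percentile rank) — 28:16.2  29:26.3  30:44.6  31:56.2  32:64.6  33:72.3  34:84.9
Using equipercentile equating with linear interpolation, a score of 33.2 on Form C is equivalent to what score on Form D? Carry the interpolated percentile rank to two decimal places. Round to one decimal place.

PR of 33.2 on Form C: 34.6 + (33.2 − 33)/(34 − 33) × (51.4 − 34.6) = 37.96
On Form D, PR 37.96 falls between score 29 (PR 26.3) and 30 (PR 44.6).
Interpolate: 29 + (37.96 − 26.3)/(44.6 − 26.3) × (30 − 29) = 29.6

29.6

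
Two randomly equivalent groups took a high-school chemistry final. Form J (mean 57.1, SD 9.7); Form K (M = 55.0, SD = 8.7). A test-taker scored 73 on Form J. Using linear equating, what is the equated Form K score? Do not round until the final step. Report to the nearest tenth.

69.3

Linear equating: y = (SD_Y/SD_X)(x − M_X) + M_Y
y = (8.7/9.7)(73 − 57.1) + 55.0
y = 0.896907 × 15.9 + 55.0 = 14.2608 + 55.0 = 69.3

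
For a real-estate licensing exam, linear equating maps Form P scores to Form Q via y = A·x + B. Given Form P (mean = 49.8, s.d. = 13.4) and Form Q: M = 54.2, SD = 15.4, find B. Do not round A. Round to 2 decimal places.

A = SD_Y / SD_X = 15.4 / 13.4 = 1.149254
B = M_Y − A·M_X = 54.2 − 1.149254 × 49.8 = -3.03

-3.03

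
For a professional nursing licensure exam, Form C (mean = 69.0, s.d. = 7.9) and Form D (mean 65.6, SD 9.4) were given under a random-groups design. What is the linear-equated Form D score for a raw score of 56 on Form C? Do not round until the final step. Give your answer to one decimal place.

50.1

Linear equating: y = (SD_Y/SD_X)(x − M_X) + M_Y
y = (9.4/7.9)(56 − 69.0) + 65.6
y = 1.189873 × -13.0 + 65.6 = -15.4684 + 65.6 = 50.1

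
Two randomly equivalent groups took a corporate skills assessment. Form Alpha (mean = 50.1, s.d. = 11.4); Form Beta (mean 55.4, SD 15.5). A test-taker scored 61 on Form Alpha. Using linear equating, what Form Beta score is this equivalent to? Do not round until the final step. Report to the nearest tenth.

Linear equating: y = (SD_Y/SD_X)(x − M_X) + M_Y
y = (15.5/11.4)(61 − 50.1) + 55.4
y = 1.359649 × 10.9 + 55.4 = 14.8202 + 55.4 = 70.2

70.2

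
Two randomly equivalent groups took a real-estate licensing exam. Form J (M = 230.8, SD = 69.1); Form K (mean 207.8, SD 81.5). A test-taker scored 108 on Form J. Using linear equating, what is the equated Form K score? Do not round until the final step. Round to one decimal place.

Linear equating: y = (SD_Y/SD_X)(x − M_X) + M_Y
y = (81.5/69.1)(108 − 230.8) + 207.8
y = 1.179450 × -122.8 + 207.8 = -144.8365 + 207.8 = 63.0

63.0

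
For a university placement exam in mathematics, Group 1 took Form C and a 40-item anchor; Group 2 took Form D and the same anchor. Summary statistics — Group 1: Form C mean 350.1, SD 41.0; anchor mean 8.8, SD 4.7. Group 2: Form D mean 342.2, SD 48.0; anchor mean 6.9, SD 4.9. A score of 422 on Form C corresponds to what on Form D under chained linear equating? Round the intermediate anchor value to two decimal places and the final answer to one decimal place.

Form C → anchor (Group 1): v = (4.7/41.0)(422 − 350.1) + 8.8 = 17.04
anchor → Form D (Group 2): y = (48.0/4.9)(17.04 − 6.9) + 342.2 = 441.5

441.5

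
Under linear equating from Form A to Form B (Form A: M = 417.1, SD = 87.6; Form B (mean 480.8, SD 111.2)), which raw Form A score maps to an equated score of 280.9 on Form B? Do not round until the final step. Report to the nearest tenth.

259.6

Invert y = (SD_Y/SD_X)(x − M_X) + M_Y:
x = (SD_X/SD_Y)(y − M_Y) + M_X = (87.6/111.2)(280.9 − 480.8) + 417.1
x = 0.787770 × -199.900 + 417.1 = 259.6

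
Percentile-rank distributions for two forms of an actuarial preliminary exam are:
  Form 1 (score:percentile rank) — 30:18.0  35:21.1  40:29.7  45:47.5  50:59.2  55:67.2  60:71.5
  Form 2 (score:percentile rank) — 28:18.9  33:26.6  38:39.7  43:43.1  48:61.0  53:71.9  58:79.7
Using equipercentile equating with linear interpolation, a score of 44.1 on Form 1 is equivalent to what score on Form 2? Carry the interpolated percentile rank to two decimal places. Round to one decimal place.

PR of 44.1 on Form 1: 29.7 + (44.1 − 40)/(45 − 40) × (47.5 − 29.7) = 44.30
On Form 2, PR 44.30 falls between score 43 (PR 43.1) and 48 (PR 61.0).
Interpolate: 43 + (44.30 − 43.1)/(61.0 − 43.1) × (48 − 43) = 43.3

43.3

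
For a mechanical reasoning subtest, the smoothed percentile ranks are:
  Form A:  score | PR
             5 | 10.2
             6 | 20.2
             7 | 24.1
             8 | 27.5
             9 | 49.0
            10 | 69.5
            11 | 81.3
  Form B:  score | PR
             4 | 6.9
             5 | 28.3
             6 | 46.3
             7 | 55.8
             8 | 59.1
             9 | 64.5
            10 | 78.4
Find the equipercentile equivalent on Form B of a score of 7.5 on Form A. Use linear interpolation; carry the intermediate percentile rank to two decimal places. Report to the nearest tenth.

4.9

PR of 7.5 on Form A: 24.1 + (7.5 − 7)/(8 − 7) × (27.5 − 24.1) = 25.80
On Form B, PR 25.80 falls between score 4 (PR 6.9) and 5 (PR 28.3).
Interpolate: 4 + (25.80 − 6.9)/(28.3 − 6.9) × (5 − 4) = 4.9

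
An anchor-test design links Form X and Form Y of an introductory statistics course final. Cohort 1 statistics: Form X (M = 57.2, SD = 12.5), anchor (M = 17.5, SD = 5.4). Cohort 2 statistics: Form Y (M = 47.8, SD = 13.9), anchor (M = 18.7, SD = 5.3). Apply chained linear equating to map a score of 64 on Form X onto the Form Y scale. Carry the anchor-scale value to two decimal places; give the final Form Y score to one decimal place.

Form X → anchor (Cohort 1): v = (5.4/12.5)(64 − 57.2) + 17.5 = 20.44
anchor → Form Y (Cohort 2): y = (13.9/5.3)(20.44 − 18.7) + 47.8 = 52.4

52.4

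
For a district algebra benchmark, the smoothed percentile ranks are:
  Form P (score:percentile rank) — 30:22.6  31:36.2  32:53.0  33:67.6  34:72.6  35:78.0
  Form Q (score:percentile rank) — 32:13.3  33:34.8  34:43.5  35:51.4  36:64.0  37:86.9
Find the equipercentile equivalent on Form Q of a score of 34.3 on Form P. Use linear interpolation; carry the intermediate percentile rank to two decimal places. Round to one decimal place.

PR of 34.3 on Form P: 72.6 + (34.3 − 34)/(35 − 34) × (78.0 − 72.6) = 74.22
On Form Q, PR 74.22 falls between score 36 (PR 64.0) and 37 (PR 86.9).
Interpolate: 36 + (74.22 − 64.0)/(86.9 − 64.0) × (37 − 36) = 36.4

36.4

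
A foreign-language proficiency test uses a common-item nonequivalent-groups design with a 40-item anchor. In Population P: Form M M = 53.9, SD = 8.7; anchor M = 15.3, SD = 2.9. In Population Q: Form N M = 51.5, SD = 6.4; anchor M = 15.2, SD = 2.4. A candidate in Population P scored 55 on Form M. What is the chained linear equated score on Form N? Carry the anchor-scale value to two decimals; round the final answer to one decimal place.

52.8

Form M → anchor (Population P): v = (2.9/8.7)(55 − 53.9) + 15.3 = 15.67
anchor → Form N (Population Q): y = (6.4/2.4)(15.67 − 15.2) + 51.5 = 52.8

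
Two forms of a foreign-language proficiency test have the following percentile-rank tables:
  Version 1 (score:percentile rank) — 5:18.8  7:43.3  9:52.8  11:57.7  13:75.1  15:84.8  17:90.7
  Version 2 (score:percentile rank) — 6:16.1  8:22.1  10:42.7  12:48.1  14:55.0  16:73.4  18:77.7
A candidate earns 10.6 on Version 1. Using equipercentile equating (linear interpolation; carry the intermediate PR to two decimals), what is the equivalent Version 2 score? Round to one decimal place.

14.2

PR of 10.6 on Version 1: 52.8 + (10.6 − 9)/(11 − 9) × (57.7 − 52.8) = 56.72
On Version 2, PR 56.72 falls between score 14 (PR 55.0) and 16 (PR 73.4).
Interpolate: 14 + (56.72 − 55.0)/(73.4 − 55.0) × (16 − 14) = 14.2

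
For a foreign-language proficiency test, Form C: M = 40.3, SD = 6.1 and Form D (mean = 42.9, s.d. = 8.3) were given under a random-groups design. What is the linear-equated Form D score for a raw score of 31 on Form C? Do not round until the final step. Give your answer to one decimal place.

30.2

Linear equating: y = (SD_Y/SD_X)(x − M_X) + M_Y
y = (8.3/6.1)(31 − 40.3) + 42.9
y = 1.360656 × -9.3 + 42.9 = -12.6541 + 42.9 = 30.2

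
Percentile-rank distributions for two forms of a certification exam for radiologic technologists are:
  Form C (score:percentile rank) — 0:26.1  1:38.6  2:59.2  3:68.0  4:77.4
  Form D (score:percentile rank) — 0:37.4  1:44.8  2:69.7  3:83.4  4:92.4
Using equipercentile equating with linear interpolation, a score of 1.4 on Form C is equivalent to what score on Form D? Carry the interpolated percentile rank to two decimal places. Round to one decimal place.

1.1

PR of 1.4 on Form C: 38.6 + (1.4 − 1)/(2 − 1) × (59.2 − 38.6) = 46.84
On Form D, PR 46.84 falls between score 1 (PR 44.8) and 2 (PR 69.7).
Interpolate: 1 + (46.84 − 44.8)/(69.7 − 44.8) × (2 − 1) = 1.1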